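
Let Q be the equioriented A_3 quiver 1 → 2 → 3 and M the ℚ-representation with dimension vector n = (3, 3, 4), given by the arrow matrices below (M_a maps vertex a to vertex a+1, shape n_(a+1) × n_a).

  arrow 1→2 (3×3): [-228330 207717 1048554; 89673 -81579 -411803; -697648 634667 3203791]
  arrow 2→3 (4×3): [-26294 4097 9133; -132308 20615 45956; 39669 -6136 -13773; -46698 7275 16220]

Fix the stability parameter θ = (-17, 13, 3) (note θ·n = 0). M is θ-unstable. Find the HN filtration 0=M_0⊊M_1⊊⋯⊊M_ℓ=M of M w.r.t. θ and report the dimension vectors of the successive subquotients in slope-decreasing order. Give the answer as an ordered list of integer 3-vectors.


Interval decomposition of M: I[1,3]^3, I[3,3].
HN type (ℓ=3): μ^(1)=8; μ^(2)=3; μ^(3)=-17

((0, 3, 3); (0, 0, 1); (3, 0, 0))


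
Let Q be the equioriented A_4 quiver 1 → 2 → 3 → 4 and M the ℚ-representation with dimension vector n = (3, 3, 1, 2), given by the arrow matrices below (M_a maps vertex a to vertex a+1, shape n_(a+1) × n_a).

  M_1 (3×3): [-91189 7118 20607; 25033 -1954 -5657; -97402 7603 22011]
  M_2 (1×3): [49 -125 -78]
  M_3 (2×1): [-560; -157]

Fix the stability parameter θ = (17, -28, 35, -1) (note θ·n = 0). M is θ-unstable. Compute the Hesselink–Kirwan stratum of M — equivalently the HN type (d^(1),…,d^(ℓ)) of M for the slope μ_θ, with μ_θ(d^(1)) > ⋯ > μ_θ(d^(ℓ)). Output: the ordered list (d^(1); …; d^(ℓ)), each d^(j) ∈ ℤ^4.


Barcode: M ≅ I[1,2]^2, I[1,4], I[4,4]. HN layers by μ_θ (3 steps, strictly decreasing):
  μ^(1)=17; μ^(2)=-1; μ^(3)=-11/2

((0, 0, 1, 1); (0, 0, 0, 1); (3, 3, 0, 0))


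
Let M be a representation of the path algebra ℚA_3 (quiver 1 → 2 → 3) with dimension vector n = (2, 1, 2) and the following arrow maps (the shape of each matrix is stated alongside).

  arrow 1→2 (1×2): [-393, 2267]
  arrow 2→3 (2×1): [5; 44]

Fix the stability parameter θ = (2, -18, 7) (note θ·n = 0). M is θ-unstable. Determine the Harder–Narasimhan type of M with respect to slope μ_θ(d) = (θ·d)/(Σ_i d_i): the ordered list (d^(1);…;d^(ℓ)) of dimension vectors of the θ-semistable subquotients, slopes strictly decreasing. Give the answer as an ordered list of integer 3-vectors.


Via rank(M_{q-1}∘⋯∘M_p): M ≅ I[1,1], I[1,3], I[3,3].
μ_θ-semistable layers: μ^(1)=7; μ^(2)=2; μ^(3)=-8

((0, 0, 2); (1, 0, 0); (1, 1, 0))


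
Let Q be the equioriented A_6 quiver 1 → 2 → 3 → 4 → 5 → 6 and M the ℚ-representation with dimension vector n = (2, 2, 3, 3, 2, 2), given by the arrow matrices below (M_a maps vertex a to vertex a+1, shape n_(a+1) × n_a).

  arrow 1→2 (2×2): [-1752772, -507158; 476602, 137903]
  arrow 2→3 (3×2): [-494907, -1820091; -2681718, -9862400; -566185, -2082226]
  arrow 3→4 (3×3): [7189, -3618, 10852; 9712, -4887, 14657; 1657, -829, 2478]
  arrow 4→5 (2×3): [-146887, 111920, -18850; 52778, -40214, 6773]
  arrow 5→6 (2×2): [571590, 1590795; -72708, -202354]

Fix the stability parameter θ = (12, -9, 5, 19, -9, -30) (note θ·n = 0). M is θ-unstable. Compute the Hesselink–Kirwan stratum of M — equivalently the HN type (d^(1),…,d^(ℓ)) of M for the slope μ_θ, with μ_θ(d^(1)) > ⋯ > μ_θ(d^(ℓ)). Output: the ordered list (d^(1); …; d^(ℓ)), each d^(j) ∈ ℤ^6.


Interval decomposition of M: I[1,1], I[1,6], I[2,5], I[3,4], I[6,6].
HN type (ℓ=6): μ^(1)=19; μ^(2)=12; μ^(3)=5; μ^(4)=-2; μ^(5)=-9; μ^(6)=-30

((0, 0, 0, 1, 0, 0); (1, 0, 0, 0, 0, 0); (0, 0, 2, 1, 1, 0); (1, 1, 1, 1, 1, 1); (0, 1, 0, 0, 0, 0); (0, 0, 0, 0, 0, 1))


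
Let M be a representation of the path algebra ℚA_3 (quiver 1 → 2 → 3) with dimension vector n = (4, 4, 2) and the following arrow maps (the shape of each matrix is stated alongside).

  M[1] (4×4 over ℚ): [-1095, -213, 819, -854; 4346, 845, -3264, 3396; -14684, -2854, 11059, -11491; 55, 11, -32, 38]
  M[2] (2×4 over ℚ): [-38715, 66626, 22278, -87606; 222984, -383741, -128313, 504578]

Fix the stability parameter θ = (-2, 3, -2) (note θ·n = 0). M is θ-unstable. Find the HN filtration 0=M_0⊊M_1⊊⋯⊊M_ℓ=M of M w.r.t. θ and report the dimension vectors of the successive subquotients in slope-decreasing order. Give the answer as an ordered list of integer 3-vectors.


Via rank(M_{q-1}∘⋯∘M_p): M ≅ I[1,2]^2, I[1,3]^2.
μ_θ-semistable layers: μ^(1)=3; μ^(2)=1/2; μ^(3)=-2

((0, 2, 0); (0, 2, 2); (4, 0, 0))


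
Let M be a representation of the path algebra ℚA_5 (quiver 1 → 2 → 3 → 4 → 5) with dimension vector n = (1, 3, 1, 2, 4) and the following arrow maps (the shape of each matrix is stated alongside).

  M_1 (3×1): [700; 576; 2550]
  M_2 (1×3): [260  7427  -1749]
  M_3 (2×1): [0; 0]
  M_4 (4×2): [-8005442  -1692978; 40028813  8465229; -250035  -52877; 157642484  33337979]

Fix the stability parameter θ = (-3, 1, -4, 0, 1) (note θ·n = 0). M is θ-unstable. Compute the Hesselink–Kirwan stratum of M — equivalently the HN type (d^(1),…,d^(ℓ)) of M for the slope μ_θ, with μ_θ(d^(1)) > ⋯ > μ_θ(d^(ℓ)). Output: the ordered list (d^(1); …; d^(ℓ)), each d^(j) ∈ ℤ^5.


Barcode: M ≅ I[1,3], I[2,2]^2, I[4,5]^2, I[5,5]^2. HN layers by μ_θ (4 steps, strictly decreasing):
  μ^(1)=1; μ^(2)=0; μ^(3)=-3/2; μ^(4)=-3

((0, 2, 0, 0, 4); (0, 0, 0, 2, 0); (0, 1, 1, 0, 0); (1, 0, 0, 0, 0))


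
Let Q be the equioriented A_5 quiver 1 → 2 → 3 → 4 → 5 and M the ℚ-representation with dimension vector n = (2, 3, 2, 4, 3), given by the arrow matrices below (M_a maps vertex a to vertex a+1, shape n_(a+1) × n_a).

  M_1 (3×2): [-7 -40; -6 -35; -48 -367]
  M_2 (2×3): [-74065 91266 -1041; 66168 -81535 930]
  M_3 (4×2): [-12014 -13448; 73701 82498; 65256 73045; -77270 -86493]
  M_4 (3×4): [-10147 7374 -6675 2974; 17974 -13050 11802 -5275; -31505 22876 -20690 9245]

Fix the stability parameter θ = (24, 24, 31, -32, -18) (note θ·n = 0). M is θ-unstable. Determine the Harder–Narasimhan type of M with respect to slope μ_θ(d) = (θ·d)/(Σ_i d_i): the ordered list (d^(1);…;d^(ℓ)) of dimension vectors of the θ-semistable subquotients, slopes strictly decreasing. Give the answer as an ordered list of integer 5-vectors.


Interval decomposition of M: I[1,4], I[1,5], I[2,2], I[4,5]^2.
HN type (ℓ=5): μ^(1)=24; μ^(2)=47/4; μ^(3)=29/5; μ^(4)=-18; μ^(5)=-32

((0, 1, 0, 0, 0); (1, 1, 1, 1, 0); (1, 1, 1, 1, 1); (0, 0, 0, 0, 2); (0, 0, 0, 2, 0))


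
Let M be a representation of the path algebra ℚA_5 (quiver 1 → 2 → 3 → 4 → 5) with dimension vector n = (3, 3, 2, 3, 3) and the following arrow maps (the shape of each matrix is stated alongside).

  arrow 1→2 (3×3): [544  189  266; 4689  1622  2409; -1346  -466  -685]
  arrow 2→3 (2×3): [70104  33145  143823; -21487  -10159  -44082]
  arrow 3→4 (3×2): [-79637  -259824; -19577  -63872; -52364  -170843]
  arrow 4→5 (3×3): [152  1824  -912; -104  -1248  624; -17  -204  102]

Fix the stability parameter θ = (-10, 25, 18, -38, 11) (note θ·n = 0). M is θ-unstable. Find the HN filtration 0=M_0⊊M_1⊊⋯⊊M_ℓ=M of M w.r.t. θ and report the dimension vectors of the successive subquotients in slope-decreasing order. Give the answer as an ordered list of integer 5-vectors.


Interval decomposition of M: I[1,2], I[1,4], I[1,5], I[4,4], I[5,5]^2.
HN type (ℓ=5): μ^(1)=25; μ^(2)=11; μ^(3)=5/3; μ^(4)=-10; μ^(5)=-38

((0, 1, 0, 0, 0); (0, 0, 0, 0, 3); (0, 2, 2, 2, 0); (3, 0, 0, 0, 0); (0, 0, 0, 1, 0))


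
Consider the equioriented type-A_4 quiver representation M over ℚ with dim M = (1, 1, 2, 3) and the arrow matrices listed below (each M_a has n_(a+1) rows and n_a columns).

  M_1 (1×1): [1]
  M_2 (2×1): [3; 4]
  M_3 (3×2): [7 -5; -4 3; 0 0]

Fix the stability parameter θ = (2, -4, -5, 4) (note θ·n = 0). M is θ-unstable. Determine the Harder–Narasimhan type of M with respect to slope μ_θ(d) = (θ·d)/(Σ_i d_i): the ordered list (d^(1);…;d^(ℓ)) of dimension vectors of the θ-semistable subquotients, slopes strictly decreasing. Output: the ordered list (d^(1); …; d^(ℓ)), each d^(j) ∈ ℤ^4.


Via rank(M_{q-1}∘⋯∘M_p): M ≅ I[1,4], I[3,4], I[4,4].
μ_θ-semistable layers: μ^(1)=4; μ^(2)=-7/3; μ^(3)=-5

((0, 0, 0, 3); (1, 1, 1, 0); (0, 0, 1, 0))


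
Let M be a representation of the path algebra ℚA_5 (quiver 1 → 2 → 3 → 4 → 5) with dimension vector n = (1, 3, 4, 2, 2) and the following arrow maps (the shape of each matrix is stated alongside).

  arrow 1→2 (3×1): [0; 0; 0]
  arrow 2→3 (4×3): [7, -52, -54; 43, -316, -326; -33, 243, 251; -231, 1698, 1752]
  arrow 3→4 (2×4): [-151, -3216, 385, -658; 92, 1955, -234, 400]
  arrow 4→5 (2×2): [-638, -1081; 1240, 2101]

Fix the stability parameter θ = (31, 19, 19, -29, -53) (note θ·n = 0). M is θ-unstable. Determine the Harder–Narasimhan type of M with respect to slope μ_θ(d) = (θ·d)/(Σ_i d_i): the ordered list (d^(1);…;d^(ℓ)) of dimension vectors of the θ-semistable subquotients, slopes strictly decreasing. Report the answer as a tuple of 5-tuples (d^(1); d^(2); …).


Interval decomposition of M: I[1,1], I[2,2], I[2,5]^2, I[3,3]^2.
HN type (ℓ=3): μ^(1)=31; μ^(2)=19; μ^(3)=-11

((1, 0, 0, 0, 0); (0, 1, 2, 0, 0); (0, 2, 2, 2, 2))


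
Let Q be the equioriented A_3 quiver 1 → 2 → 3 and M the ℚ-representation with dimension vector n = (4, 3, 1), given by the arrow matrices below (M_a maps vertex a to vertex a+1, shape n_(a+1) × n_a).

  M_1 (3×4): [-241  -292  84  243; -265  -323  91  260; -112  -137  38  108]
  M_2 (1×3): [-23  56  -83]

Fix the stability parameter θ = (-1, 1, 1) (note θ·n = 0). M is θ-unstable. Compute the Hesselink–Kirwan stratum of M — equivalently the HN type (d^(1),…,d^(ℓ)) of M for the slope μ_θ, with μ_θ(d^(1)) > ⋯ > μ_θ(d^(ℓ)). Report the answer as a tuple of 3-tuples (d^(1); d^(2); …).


Barcode: M ≅ I[1,1], I[1,2]^2, I[1,3]. HN layers by μ_θ (2 steps, strictly decreasing):
  μ^(1)=1; μ^(2)=-1

((0, 3, 1); (4, 0, 0))


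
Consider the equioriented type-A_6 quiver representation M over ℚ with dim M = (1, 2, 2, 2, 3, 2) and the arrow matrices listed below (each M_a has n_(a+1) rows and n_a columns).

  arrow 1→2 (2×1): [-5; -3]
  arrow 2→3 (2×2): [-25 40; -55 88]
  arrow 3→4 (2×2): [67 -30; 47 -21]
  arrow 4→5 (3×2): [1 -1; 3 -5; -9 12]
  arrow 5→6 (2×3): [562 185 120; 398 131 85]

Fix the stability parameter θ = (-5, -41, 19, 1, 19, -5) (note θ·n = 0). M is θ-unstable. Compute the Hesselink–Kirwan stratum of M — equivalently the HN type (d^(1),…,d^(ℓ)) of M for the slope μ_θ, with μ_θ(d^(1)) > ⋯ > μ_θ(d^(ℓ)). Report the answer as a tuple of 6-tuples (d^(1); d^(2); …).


Interval decomposition of M: I[1,6], I[2,2], I[3,6], I[5,5].
HN type (ℓ=4): μ^(1)=19; μ^(2)=17/2; μ^(3)=-23; μ^(4)=-41

((0, 0, 0, 0, 1, 0); (0, 0, 2, 2, 2, 2); (1, 1, 0, 0, 0, 0); (0, 1, 0, 0, 0, 0))


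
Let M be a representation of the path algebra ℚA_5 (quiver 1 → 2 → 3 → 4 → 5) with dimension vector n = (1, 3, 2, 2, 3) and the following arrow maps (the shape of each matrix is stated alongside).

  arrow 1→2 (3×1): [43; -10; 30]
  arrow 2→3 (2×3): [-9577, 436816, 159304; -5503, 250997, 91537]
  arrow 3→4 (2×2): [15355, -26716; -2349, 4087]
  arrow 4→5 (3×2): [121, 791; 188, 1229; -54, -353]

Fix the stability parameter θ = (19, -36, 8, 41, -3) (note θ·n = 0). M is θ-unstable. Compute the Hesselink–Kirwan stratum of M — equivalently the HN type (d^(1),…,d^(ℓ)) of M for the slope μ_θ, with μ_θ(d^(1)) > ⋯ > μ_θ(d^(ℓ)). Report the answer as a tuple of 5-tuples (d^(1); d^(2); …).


Interval decomposition of M: I[1,5], I[2,2], I[2,5], I[5,5].
HN type (ℓ=5): μ^(1)=19; μ^(2)=8; μ^(3)=-3; μ^(4)=-17/2; μ^(5)=-36

((0, 0, 0, 2, 2); (0, 0, 2, 0, 0); (0, 0, 0, 0, 1); (1, 1, 0, 0, 0); (0, 2, 0, 0, 0))


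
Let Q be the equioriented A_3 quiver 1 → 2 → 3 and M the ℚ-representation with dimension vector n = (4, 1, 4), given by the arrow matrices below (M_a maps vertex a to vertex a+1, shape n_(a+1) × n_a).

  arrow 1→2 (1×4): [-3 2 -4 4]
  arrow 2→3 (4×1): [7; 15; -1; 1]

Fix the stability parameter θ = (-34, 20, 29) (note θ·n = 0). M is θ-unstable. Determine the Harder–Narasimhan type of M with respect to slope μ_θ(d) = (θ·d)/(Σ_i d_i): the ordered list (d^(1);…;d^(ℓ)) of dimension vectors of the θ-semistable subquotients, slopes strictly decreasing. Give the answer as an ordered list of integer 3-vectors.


Via rank(M_{q-1}∘⋯∘M_p): M ≅ I[1,1]^3, I[1,3], I[3,3]^3.
μ_θ-semistable layers: μ^(1)=29; μ^(2)=20; μ^(3)=-34

((0, 0, 4); (0, 1, 0); (4, 0, 0))


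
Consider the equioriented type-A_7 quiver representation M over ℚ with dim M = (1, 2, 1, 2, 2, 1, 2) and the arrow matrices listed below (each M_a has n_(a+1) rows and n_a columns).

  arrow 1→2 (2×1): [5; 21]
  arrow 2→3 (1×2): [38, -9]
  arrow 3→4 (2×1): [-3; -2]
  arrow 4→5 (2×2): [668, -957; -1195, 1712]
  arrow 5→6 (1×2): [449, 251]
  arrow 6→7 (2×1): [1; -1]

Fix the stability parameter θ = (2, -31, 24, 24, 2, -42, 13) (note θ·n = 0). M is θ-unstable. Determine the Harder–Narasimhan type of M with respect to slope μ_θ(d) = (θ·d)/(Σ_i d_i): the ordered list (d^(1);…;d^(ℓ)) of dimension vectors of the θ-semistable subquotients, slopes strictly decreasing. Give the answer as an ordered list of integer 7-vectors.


Interval decomposition of M: I[1,7], I[2,2], I[4,5], I[7,7].
HN type (ℓ=4): μ^(1)=13; μ^(2)=2; μ^(3)=-29/2; μ^(4)=-31

((0, 0, 0, 1, 1, 0, 2); (0, 0, 1, 1, 1, 1, 0); (1, 1, 0, 0, 0, 0, 0); (0, 1, 0, 0, 0, 0, 0))


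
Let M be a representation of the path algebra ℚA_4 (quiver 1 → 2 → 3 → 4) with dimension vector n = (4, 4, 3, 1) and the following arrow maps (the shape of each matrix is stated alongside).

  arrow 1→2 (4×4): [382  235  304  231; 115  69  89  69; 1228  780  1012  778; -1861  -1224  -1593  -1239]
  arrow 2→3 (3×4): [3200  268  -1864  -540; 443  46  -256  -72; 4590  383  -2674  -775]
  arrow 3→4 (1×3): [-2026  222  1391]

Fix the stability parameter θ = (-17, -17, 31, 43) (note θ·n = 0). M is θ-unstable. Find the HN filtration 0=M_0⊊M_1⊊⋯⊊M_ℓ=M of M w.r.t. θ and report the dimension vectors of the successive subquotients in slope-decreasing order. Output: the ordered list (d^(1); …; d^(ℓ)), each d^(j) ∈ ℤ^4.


Barcode: M ≅ I[1,2]^2, I[1,3], I[1,4], I[3,3]. HN layers by μ_θ (3 steps, strictly decreasing):
  μ^(1)=43; μ^(2)=31; μ^(3)=-17

((0, 0, 0, 1); (0, 0, 3, 0); (4, 4, 0, 0))


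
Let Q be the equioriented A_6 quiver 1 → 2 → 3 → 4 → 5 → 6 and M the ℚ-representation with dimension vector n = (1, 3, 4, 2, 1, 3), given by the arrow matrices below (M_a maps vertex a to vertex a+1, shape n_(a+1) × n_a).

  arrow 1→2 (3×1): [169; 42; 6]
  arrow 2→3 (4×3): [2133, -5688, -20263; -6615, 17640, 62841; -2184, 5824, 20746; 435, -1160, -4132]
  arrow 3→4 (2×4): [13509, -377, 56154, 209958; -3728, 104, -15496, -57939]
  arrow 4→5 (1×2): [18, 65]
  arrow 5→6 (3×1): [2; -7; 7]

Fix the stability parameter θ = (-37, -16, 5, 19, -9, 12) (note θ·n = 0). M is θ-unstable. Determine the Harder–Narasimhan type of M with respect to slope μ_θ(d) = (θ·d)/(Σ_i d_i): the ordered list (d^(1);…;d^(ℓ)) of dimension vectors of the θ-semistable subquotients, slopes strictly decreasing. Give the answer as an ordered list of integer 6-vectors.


Barcode: M ≅ I[1,6], I[2,2], I[2,3], I[3,3], I[3,4], I[6,6]^2. HN layers by μ_θ (5 steps, strictly decreasing):
  μ^(1)=19; μ^(2)=12; μ^(3)=5; μ^(4)=-16; μ^(5)=-37

((0, 0, 0, 1, 0, 0); (0, 0, 0, 0, 0, 3); (0, 0, 4, 1, 1, 0); (0, 3, 0, 0, 0, 0); (1, 0, 0, 0, 0, 0))


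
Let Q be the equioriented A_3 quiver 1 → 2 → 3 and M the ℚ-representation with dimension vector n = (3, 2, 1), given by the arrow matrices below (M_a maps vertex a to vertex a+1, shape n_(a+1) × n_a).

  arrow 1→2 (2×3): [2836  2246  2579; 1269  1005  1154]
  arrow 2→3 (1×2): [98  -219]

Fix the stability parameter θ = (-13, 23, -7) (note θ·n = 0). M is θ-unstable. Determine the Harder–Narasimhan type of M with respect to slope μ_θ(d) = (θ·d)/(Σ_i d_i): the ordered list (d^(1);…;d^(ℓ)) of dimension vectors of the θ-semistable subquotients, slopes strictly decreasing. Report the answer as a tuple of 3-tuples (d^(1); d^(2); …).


Barcode: M ≅ I[1,1], I[1,2], I[1,3]. HN layers by μ_θ (3 steps, strictly decreasing):
  μ^(1)=23; μ^(2)=8; μ^(3)=-13

((0, 1, 0); (0, 1, 1); (3, 0, 0))


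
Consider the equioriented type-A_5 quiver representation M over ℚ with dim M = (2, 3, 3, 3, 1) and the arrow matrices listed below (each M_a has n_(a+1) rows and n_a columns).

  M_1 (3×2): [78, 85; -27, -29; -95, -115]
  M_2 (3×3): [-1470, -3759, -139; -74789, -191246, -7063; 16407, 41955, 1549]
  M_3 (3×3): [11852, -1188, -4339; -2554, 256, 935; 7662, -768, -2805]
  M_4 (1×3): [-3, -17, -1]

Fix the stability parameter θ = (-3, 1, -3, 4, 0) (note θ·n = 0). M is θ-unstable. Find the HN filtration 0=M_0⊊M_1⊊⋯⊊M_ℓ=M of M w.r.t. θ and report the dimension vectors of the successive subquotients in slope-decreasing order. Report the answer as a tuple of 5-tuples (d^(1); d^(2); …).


Barcode: M ≅ I[1,3], I[1,5], I[2,4], I[4,4]. HN layers by μ_θ (4 steps, strictly decreasing):
  μ^(1)=4; μ^(2)=2; μ^(3)=-1; μ^(4)=-3

((0, 0, 0, 2, 0); (0, 0, 0, 1, 1); (0, 3, 3, 0, 0); (2, 0, 0, 0, 0))


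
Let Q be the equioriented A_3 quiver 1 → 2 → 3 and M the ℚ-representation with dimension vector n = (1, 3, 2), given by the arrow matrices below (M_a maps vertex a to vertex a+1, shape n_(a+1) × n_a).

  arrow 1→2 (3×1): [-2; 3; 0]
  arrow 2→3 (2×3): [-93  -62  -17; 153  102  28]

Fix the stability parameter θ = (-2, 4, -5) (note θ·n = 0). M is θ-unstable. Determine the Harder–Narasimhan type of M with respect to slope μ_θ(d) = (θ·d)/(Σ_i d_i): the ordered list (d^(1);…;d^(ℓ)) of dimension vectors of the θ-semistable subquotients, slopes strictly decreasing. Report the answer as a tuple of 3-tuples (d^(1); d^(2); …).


Via rank(M_{q-1}∘⋯∘M_p): M ≅ I[1,2], I[2,3]^2.
μ_θ-semistable layers: μ^(1)=4; μ^(2)=-1/2; μ^(3)=-2

((0, 1, 0); (0, 2, 2); (1, 0, 0))


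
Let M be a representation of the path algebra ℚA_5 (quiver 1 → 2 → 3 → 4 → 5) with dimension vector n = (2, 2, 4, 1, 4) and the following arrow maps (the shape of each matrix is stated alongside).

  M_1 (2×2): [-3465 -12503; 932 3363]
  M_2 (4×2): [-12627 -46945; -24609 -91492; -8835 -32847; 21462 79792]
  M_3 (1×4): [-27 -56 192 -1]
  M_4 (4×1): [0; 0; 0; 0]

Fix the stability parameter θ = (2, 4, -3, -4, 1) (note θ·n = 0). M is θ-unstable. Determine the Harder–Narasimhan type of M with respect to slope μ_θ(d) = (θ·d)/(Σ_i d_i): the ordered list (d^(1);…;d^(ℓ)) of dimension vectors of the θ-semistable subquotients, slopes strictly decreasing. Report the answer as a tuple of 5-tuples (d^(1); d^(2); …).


Interval decomposition of M: I[1,3], I[1,4], I[3,3]^2, I[5,5]^4.
HN type (ℓ=3): μ^(1)=1; μ^(2)=-1/4; μ^(3)=-3

((1, 1, 1, 0, 4); (1, 1, 1, 1, 0); (0, 0, 2, 0, 0))


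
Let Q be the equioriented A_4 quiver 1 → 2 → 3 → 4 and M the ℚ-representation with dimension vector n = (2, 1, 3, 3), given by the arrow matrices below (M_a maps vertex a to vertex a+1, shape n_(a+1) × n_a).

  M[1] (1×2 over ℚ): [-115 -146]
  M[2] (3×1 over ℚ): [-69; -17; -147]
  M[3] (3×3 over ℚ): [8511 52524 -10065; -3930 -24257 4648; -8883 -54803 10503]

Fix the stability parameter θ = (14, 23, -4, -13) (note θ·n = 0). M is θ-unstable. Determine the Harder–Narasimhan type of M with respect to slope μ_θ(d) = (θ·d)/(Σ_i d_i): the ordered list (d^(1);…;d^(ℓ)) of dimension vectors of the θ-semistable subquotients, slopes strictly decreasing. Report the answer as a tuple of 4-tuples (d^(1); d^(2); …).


Barcode: M ≅ I[1,1], I[1,4], I[3,4]^2. HN layers by μ_θ (3 steps, strictly decreasing):
  μ^(1)=14; μ^(2)=5; μ^(3)=-17/2

((1, 0, 0, 0); (1, 1, 1, 1); (0, 0, 2, 2))


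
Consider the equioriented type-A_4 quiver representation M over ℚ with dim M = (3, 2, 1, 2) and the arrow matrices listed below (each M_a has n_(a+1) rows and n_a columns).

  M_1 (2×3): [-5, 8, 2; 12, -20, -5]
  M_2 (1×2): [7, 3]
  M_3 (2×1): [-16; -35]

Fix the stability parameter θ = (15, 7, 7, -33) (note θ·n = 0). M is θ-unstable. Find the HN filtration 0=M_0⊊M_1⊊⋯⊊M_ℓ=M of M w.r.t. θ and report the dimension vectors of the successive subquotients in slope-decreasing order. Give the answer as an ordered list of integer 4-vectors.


Interval decomposition of M: I[1,1], I[1,2], I[1,4], I[4,4].
HN type (ℓ=4): μ^(1)=15; μ^(2)=11; μ^(3)=-1; μ^(4)=-33

((1, 0, 0, 0); (1, 1, 0, 0); (1, 1, 1, 1); (0, 0, 0, 1))


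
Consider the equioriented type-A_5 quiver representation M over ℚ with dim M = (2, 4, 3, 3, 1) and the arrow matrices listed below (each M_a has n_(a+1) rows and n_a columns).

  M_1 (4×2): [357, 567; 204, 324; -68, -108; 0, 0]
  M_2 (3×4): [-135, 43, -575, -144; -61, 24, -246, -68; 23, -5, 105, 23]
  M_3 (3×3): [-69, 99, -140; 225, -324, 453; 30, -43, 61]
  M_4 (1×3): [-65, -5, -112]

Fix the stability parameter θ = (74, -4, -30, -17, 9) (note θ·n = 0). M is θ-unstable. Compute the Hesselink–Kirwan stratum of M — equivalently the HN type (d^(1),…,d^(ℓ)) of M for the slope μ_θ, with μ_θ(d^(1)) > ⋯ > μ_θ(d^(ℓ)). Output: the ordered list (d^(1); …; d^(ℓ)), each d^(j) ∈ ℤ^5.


Barcode: M ≅ I[1,1], I[1,3], I[2,2], I[2,4], I[2,5], I[4,4]. HN layers by μ_θ (5 steps, strictly decreasing):
  μ^(1)=74; μ^(2)=40/3; μ^(3)=9; μ^(4)=-4; μ^(5)=-17

((1, 0, 0, 0, 0); (1, 1, 1, 0, 0); (0, 0, 0, 0, 1); (0, 1, 0, 0, 0); (0, 2, 2, 3, 0))


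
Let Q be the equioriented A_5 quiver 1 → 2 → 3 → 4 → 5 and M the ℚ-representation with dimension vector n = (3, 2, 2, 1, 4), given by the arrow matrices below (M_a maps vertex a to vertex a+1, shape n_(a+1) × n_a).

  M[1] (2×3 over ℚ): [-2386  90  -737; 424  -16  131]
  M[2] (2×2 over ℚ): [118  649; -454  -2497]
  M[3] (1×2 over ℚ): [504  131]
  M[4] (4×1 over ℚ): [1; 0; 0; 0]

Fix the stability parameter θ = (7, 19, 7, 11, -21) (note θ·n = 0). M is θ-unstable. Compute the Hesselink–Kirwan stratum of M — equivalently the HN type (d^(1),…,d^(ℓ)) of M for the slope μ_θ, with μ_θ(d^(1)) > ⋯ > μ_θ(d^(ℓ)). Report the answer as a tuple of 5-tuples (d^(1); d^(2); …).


Barcode: M ≅ I[1,1], I[1,2], I[1,5], I[3,3], I[5,5]^3. HN layers by μ_θ (4 steps, strictly decreasing):
  μ^(1)=19; μ^(2)=7; μ^(3)=23/5; μ^(4)=-21

((0, 1, 0, 0, 0); (2, 0, 1, 0, 0); (1, 1, 1, 1, 1); (0, 0, 0, 0, 3))


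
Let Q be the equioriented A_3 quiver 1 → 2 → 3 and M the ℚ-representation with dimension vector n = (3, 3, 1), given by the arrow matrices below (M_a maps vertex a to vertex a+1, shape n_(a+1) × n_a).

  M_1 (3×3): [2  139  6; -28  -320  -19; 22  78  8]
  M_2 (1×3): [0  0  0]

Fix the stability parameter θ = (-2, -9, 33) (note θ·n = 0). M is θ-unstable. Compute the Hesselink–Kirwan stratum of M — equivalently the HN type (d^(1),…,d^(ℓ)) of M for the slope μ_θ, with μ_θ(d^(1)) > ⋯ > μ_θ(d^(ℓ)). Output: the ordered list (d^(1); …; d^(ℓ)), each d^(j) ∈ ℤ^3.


Interval decomposition of M: I[1,2]^3, I[3,3].
HN type (ℓ=2): μ^(1)=33; μ^(2)=-11/2

((0, 0, 1); (3, 3, 0))


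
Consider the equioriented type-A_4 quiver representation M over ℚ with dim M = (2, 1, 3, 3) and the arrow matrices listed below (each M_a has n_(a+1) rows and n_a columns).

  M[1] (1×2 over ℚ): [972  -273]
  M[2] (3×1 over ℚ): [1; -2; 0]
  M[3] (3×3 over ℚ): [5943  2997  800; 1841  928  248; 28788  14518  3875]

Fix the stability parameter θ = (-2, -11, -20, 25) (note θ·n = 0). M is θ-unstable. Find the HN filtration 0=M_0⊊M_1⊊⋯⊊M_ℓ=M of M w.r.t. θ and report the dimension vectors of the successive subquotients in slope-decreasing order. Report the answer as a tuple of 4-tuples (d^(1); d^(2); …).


Barcode: M ≅ I[1,1], I[1,4], I[3,4]^2. HN layers by μ_θ (4 steps, strictly decreasing):
  μ^(1)=25; μ^(2)=-2; μ^(3)=-11; μ^(4)=-20

((0, 0, 0, 3); (1, 0, 0, 0); (1, 1, 1, 0); (0, 0, 2, 0))


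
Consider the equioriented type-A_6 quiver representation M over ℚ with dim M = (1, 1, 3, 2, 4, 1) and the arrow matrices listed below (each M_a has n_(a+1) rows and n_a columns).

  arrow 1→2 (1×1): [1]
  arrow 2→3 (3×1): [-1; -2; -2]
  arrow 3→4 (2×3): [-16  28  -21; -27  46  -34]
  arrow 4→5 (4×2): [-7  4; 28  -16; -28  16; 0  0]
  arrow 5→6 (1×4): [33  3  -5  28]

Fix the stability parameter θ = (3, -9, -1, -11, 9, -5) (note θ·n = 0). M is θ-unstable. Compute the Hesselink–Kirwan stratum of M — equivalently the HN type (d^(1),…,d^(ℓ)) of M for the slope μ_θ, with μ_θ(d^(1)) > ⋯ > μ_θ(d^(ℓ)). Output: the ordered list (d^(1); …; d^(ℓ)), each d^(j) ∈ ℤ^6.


Barcode: M ≅ I[1,6], I[3,3], I[3,4], I[5,5]^3. HN layers by μ_θ (5 steps, strictly decreasing):
  μ^(1)=9; μ^(2)=2; μ^(3)=-1; μ^(4)=-9/2; μ^(5)=-6

((0, 0, 0, 0, 3, 0); (0, 0, 0, 0, 1, 1); (0, 0, 1, 0, 0, 0); (1, 1, 1, 1, 0, 0); (0, 0, 1, 1, 0, 0))


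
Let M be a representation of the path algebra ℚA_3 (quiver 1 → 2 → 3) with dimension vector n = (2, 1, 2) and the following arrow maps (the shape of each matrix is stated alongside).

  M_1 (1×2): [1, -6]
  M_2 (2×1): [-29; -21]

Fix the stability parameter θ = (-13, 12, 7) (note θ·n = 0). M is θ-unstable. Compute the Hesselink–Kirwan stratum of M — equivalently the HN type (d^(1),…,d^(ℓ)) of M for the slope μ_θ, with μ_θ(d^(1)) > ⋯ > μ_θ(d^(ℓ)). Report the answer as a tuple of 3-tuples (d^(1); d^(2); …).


Interval decomposition of M: I[1,1], I[1,3], I[3,3].
HN type (ℓ=3): μ^(1)=19/2; μ^(2)=7; μ^(3)=-13

((0, 1, 1); (0, 0, 1); (2, 0, 0))


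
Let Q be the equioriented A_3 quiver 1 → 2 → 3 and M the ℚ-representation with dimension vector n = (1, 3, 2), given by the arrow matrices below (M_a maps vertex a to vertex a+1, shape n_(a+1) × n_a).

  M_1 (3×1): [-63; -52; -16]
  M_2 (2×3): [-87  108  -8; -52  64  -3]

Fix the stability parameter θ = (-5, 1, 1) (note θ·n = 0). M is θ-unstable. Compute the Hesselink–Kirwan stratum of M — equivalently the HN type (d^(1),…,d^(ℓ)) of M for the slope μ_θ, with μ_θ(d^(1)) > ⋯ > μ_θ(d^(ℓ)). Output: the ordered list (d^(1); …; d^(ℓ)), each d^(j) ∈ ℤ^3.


Barcode: M ≅ I[1,3], I[2,2], I[2,3]. HN layers by μ_θ (2 steps, strictly decreasing):
  μ^(1)=1; μ^(2)=-5

((0, 3, 2); (1, 0, 0))


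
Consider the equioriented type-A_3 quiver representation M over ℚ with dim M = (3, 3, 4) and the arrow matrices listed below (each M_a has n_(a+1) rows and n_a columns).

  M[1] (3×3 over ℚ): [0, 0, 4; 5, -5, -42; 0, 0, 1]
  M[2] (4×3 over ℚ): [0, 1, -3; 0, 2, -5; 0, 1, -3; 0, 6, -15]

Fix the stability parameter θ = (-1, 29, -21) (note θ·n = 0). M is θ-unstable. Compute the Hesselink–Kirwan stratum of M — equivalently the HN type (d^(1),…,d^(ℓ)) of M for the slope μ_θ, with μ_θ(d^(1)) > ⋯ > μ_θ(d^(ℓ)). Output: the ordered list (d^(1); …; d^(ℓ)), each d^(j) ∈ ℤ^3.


Barcode: M ≅ I[1,1], I[1,3]^2, I[2,2], I[3,3]^2. HN layers by μ_θ (4 steps, strictly decreasing):
  μ^(1)=29; μ^(2)=4; μ^(3)=-1; μ^(4)=-21

((0, 1, 0); (0, 2, 2); (3, 0, 0); (0, 0, 2))


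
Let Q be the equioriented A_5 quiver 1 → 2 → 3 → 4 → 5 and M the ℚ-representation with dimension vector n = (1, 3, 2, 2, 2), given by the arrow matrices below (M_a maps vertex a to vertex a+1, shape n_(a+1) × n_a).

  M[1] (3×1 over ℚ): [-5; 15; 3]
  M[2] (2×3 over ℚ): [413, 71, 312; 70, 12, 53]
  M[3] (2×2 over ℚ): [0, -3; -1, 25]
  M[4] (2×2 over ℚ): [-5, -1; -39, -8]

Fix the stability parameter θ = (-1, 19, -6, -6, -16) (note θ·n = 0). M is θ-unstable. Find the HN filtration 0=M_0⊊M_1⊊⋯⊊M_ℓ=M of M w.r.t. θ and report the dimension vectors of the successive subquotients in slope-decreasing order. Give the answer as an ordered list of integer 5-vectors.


Via rank(M_{q-1}∘⋯∘M_p): M ≅ I[1,5], I[2,2], I[2,5].
μ_θ-semistable layers: μ^(1)=19; μ^(2)=-2; μ^(3)=-9/4

((0, 1, 0, 0, 0); (1, 1, 1, 1, 1); (0, 1, 1, 1, 1))


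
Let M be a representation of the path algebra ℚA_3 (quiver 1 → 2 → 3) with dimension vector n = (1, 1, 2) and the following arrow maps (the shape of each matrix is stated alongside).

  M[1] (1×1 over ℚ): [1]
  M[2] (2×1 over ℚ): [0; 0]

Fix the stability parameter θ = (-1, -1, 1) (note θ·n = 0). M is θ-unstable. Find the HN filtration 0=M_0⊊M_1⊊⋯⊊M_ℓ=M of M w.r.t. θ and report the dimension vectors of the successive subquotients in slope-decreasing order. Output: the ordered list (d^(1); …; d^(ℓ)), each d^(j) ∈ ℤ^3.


Interval decomposition of M: I[1,2], I[3,3]^2.
HN type (ℓ=2): μ^(1)=1; μ^(2)=-1

((0, 0, 2); (1, 1, 0))


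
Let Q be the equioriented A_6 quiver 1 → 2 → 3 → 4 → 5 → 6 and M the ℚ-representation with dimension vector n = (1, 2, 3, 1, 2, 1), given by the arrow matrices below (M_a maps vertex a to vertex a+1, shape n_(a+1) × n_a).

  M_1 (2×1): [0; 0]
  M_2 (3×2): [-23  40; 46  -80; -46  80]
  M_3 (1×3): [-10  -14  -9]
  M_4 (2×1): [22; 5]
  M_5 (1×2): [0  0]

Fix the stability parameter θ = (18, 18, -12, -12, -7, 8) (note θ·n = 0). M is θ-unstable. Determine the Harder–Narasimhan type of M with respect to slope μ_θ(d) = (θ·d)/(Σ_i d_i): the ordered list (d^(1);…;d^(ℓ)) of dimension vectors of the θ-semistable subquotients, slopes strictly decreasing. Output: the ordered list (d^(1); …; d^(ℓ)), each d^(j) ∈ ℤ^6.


Via rank(M_{q-1}∘⋯∘M_p): M ≅ I[1,1], I[2,2], I[2,3], I[3,3], I[3,5], I[5,5], I[6,6].
μ_θ-semistable layers: μ^(1)=18; μ^(2)=8; μ^(3)=3; μ^(4)=-7; μ^(5)=-12

((1, 1, 0, 0, 0, 0); (0, 0, 0, 0, 0, 1); (0, 1, 1, 0, 0, 0); (0, 0, 0, 0, 2, 0); (0, 0, 2, 1, 0, 0))


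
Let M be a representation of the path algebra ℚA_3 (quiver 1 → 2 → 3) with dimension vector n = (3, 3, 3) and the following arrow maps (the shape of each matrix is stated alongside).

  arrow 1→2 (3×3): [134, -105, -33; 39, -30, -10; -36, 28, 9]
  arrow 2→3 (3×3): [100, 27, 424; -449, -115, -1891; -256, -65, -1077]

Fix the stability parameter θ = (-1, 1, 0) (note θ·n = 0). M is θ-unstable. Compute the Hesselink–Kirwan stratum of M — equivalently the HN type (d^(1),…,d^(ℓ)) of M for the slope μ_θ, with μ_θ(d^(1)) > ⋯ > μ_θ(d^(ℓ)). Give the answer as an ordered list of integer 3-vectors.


Barcode: M ≅ I[1,3]^3. HN layers by μ_θ (2 steps, strictly decreasing):
  μ^(1)=1/2; μ^(2)=-1

((0, 3, 3); (3, 0, 0))


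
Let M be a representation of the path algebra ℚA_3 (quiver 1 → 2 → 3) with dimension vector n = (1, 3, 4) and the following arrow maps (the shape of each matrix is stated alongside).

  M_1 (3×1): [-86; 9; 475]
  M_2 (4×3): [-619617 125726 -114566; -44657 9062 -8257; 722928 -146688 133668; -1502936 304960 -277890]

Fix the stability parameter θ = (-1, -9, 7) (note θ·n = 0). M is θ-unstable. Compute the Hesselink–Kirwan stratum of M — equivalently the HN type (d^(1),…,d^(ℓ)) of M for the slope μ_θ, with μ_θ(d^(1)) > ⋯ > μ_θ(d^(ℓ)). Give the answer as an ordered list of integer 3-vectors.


Via rank(M_{q-1}∘⋯∘M_p): M ≅ I[1,3], I[2,2], I[2,3], I[3,3]^2.
μ_θ-semistable layers: μ^(1)=7; μ^(2)=-5; μ^(3)=-9

((0, 0, 4); (1, 1, 0); (0, 2, 0))


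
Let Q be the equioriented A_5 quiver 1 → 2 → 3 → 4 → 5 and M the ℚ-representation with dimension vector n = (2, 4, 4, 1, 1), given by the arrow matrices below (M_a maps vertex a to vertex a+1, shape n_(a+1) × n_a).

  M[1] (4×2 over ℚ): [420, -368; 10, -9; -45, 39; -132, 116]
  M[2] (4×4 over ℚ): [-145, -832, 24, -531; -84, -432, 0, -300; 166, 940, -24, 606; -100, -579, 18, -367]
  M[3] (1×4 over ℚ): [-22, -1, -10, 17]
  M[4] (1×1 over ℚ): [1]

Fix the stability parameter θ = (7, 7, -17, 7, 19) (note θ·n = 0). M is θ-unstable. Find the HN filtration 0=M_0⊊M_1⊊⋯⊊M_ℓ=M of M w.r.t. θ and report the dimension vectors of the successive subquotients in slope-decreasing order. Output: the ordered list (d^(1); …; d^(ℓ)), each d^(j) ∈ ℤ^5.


Via rank(M_{q-1}∘⋯∘M_p): M ≅ I[1,2], I[1,5], I[2,2], I[2,3], I[3,3]^2.
μ_θ-semistable layers: μ^(1)=19; μ^(2)=7; μ^(3)=-1; μ^(4)=-5; μ^(5)=-17

((0, 0, 0, 0, 1); (1, 2, 0, 1, 0); (1, 1, 1, 0, 0); (0, 1, 1, 0, 0); (0, 0, 2, 0, 0))


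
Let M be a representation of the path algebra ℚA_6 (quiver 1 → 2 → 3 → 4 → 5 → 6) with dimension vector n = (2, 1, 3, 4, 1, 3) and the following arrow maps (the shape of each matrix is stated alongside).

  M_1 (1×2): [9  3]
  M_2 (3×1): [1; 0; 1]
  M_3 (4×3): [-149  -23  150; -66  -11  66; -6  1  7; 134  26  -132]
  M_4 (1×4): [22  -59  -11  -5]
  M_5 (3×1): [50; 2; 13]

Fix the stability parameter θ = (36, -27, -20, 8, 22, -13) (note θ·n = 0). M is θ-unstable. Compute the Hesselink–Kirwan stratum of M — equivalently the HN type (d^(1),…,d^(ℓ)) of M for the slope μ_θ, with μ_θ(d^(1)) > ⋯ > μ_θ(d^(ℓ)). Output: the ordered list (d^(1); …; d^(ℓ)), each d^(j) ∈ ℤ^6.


Barcode: M ≅ I[1,1], I[1,6], I[3,4]^2, I[4,4], I[6,6]^2. HN layers by μ_θ (6 steps, strictly decreasing):
  μ^(1)=36; μ^(2)=8; μ^(3)=17/3; μ^(4)=-11/3; μ^(5)=-13; μ^(6)=-20

((1, 0, 0, 0, 0, 0); (0, 0, 0, 3, 0, 0); (0, 0, 0, 1, 1, 1); (1, 1, 1, 0, 0, 0); (0, 0, 0, 0, 0, 2); (0, 0, 2, 0, 0, 0))


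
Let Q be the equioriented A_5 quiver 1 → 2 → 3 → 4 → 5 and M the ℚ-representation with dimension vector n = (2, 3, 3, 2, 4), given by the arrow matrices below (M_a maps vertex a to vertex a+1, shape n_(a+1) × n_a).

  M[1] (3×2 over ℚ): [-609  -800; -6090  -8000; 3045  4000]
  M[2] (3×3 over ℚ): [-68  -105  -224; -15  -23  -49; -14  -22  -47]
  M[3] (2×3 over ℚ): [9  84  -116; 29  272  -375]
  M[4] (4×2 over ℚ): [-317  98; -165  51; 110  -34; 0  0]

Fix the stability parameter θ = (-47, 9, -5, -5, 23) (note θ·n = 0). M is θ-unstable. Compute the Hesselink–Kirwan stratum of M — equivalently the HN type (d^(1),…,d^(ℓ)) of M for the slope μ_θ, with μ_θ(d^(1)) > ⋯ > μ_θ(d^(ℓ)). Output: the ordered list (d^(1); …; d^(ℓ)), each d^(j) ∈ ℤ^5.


Via rank(M_{q-1}∘⋯∘M_p): M ≅ I[1,1], I[1,5], I[2,3], I[2,5], I[5,5]^2.
μ_θ-semistable layers: μ^(1)=23; μ^(2)=2; μ^(3)=-1/3; μ^(4)=-47

((0, 0, 0, 0, 4); (0, 1, 1, 0, 0); (0, 2, 2, 2, 0); (2, 0, 0, 0, 0))


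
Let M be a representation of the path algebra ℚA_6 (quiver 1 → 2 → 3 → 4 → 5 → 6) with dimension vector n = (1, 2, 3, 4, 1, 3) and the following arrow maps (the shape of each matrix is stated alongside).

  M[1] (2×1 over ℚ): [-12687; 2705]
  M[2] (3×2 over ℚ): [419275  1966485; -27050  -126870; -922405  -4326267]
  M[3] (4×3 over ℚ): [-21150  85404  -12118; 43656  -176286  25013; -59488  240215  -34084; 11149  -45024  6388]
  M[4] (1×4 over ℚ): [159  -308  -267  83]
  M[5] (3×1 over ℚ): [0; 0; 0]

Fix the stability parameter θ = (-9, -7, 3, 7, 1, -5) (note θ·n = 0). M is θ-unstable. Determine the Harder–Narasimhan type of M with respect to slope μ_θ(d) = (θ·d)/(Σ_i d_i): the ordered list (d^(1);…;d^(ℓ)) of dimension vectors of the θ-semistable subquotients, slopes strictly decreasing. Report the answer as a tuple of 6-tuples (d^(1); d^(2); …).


Interval decomposition of M: I[1,2], I[2,5], I[3,4]^2, I[4,4], I[6,6]^3.
HN type (ℓ=6): μ^(1)=7; μ^(2)=4; μ^(3)=3; μ^(4)=-5; μ^(5)=-7; μ^(6)=-9

((0, 0, 0, 3, 0, 0); (0, 0, 0, 1, 1, 0); (0, 0, 3, 0, 0, 0); (0, 0, 0, 0, 0, 3); (0, 2, 0, 0, 0, 0); (1, 0, 0, 0, 0, 0))


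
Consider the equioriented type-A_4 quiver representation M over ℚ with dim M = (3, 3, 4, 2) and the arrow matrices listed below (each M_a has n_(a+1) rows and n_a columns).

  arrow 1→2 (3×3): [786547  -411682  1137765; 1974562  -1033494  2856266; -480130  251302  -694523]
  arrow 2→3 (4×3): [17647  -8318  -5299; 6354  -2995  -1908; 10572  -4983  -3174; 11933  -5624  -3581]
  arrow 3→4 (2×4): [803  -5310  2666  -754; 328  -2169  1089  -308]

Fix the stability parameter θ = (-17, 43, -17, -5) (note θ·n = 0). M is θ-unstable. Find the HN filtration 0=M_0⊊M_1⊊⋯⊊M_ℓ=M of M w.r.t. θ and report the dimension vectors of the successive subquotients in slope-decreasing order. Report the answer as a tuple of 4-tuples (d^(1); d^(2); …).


Via rank(M_{q-1}∘⋯∘M_p): M ≅ I[1,2], I[1,3], I[1,4], I[3,3], I[3,4].
μ_θ-semistable layers: μ^(1)=43; μ^(2)=13; μ^(3)=7; μ^(4)=-5; μ^(5)=-17

((0, 1, 0, 0); (0, 1, 1, 0); (0, 1, 1, 1); (0, 0, 0, 1); (3, 0, 2, 0))


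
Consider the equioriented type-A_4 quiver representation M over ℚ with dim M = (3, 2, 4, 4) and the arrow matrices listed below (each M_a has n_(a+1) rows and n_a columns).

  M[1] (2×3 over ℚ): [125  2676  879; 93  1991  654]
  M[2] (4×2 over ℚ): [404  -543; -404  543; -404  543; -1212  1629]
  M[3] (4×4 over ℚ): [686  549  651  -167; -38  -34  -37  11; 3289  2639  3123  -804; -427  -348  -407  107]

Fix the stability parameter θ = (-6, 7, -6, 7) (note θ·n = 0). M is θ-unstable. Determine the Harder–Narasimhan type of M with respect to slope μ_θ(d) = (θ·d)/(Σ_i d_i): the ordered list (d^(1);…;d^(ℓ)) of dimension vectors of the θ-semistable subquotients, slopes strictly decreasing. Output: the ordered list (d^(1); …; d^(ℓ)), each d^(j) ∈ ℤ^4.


Via rank(M_{q-1}∘⋯∘M_p): M ≅ I[1,1], I[1,2], I[1,4], I[3,4]^3.
μ_θ-semistable layers: μ^(1)=7; μ^(2)=1/2; μ^(3)=-6

((0, 1, 0, 4); (0, 1, 1, 0); (3, 0, 3, 0))


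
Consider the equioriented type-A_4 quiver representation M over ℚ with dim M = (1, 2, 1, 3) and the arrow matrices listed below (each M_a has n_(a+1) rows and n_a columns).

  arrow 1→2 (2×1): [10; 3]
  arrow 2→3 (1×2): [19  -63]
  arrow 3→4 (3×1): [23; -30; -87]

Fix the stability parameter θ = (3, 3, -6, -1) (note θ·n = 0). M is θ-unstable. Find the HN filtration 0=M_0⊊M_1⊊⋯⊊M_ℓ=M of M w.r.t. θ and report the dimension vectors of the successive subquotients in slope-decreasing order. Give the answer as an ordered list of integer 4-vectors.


Barcode: M ≅ I[1,4], I[2,2], I[4,4]^2. HN layers by μ_θ (3 steps, strictly decreasing):
  μ^(1)=3; μ^(2)=-1/4; μ^(3)=-1

((0, 1, 0, 0); (1, 1, 1, 1); (0, 0, 0, 2))


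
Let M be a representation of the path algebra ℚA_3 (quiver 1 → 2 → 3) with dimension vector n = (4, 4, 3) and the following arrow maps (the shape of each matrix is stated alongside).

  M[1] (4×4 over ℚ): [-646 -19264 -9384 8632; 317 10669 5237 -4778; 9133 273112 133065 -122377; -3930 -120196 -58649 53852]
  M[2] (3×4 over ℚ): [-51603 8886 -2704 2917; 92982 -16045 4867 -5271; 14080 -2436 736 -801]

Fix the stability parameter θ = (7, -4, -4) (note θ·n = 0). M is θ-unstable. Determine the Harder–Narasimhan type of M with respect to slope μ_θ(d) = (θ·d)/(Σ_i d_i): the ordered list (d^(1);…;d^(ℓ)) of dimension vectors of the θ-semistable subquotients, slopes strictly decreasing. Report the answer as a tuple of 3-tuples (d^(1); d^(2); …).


Barcode: M ≅ I[1,2], I[1,3]^3. HN layers by μ_θ (2 steps, strictly decreasing):
  μ^(1)=3/2; μ^(2)=-1/3

((1, 1, 0); (3, 3, 3))


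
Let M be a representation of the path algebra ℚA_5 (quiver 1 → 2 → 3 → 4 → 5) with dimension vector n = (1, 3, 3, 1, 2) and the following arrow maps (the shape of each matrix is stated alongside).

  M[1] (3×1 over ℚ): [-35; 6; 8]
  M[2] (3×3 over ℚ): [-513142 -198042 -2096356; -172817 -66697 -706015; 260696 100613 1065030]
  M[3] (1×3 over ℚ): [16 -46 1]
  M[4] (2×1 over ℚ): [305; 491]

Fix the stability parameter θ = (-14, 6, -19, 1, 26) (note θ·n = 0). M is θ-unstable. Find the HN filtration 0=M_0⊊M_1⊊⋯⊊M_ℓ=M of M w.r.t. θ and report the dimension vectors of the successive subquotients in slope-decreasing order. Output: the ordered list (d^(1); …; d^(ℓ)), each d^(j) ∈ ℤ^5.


Barcode: M ≅ I[1,3], I[2,3], I[2,5], I[5,5]. HN layers by μ_θ (4 steps, strictly decreasing):
  μ^(1)=26; μ^(2)=1; μ^(3)=-13/2; μ^(4)=-14

((0, 0, 0, 0, 2); (0, 0, 0, 1, 0); (0, 3, 3, 0, 0); (1, 0, 0, 0, 0))
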